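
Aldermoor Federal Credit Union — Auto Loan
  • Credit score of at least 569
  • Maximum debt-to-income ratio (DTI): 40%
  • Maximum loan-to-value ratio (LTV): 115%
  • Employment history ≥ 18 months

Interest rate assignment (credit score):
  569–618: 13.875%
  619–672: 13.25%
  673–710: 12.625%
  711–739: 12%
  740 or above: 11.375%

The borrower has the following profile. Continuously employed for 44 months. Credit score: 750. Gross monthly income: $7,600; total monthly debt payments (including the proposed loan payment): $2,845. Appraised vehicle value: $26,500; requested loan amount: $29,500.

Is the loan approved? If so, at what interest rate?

Approved at 11.375%

Credit score 750 ≥ 569 (meets minimum)
LTV: 29,500 ÷ 26,500 = 111.3%, within 115% cap
Employment 44 ≥ 18 months
DTI = 2,845/7,600 = 37.4% ≤ 40%
All requirements met. Score 750 falls in the 740 or above tier → 11.375%.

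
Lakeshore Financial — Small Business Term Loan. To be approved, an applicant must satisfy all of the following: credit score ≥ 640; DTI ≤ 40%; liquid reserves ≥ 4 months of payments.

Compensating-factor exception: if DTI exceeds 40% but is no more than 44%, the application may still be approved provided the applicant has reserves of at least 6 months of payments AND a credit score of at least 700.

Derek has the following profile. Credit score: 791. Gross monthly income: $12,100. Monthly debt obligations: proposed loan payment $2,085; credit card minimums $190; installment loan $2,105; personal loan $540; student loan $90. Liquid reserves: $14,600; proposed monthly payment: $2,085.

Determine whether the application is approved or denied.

Credit score 791 ≥ 640 (meets base)
Total debts = (2,085 + 190 + 2,105 + 540 + 90) = 5,010. DTI: 5,010 ÷ 12,100 = 41.4%, over the 40% base limit.
Reserves = 14,600/2,085 = 7.0 months ≥ 4
DTI 41.4% is within the 40%–44% exception band; checking compensating factors.
Reserves 7.0 ≥ 6 months; credit score 791 ≥ 700.
Both compensating conditions met → exception applies.

Approved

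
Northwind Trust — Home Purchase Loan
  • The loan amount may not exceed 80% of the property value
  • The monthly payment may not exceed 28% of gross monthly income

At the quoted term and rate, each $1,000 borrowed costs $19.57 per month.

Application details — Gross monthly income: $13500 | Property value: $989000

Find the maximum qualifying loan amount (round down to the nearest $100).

Payment cap: 28% × $13,500 = $3,780/month.
At $19.57 per $1,000, that supports 3,780/19.57 × 1,000 ≈ $193,152 → $193,100.
LTV cap: 80% × $989,000 = $791,200 → $791,200.
Binding constraint: payment-to-income.

$193,100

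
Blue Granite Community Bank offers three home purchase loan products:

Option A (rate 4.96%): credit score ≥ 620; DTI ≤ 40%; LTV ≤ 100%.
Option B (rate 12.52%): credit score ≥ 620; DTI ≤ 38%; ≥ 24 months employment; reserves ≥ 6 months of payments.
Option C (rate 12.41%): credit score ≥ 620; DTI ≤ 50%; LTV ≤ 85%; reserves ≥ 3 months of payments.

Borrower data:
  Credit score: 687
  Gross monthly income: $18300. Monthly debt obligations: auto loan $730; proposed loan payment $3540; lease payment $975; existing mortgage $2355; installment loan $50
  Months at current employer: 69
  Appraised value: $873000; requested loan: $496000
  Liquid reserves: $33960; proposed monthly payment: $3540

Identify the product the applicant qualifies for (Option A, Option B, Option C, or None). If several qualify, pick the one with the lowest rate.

Option C

Total debts = (730 + 3,540 + 975 + 2,355 + 50) = 7,650; DTI = 7,650/18,300 = 41.8%.
LTV = 496,000/873,000 = 56.8%.
Reserves = 33,960/3,540 = 9.6 months.
Option A: score 687 ≥ 620; DTI 41.8% > 40%; LTV 56.8% ≤ 100% → does not qualify.
Option B: score 687 ≥ 620; DTI 41.8% > 38%; employment 69 ≥ 24 mo; reserves 9.6 ≥ 6 mo → does not qualify.
Option C: score 687 ≥ 620; DTI 41.8% ≤ 50%; LTV 56.8% ≤ 85%; reserves 9.6 ≥ 3 mo → qualifies.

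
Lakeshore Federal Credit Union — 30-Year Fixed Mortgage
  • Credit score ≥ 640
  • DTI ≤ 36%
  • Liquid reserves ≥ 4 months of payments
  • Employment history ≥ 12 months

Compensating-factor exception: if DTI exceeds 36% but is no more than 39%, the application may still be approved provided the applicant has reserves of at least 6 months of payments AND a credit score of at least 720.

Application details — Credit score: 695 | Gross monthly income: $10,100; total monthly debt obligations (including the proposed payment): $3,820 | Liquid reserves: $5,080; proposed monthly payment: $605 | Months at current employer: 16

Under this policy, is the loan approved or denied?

Credit score 695 ≥ 640 (meets base)
DTI = 3,820/10,100 = 37.8% > 36% — standard DTI limit exceeded.
Liquid reserves cover 5,080/605 = 8.4 months — ≥ 4 required
Employment 16 ≥ 12 months
37.8% falls in the override range (36%–39%), so the compensating-factor test applies.
Reserves 8.4 ≥ 6 months; credit score 695 < 720.
Compensating-factor requirement not fully met.

Denied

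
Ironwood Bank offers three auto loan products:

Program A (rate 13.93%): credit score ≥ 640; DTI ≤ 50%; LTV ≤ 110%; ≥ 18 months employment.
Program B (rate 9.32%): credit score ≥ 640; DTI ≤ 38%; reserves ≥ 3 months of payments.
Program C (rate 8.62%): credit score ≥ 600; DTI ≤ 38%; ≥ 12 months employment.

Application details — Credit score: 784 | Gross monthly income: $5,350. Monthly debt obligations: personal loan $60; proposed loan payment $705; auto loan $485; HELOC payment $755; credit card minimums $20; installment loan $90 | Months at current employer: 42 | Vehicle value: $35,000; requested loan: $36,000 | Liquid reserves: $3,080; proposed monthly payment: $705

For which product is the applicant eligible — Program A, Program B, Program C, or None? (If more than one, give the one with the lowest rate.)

Total debts = (60 + 705 + 485 + 755 + 20 + 90) = 2,115; DTI = 2,115/5,350 = 39.5%.
LTV = 36,000/35,000 = 102.9%.
Reserves = 3,080/705 = 4.4 months.
Program A: score 784 ≥ 640; DTI 39.5% ≤ 50%; LTV 102.9% ≤ 110%; employment 42 ≥ 18 mo → qualifies.
Program B: score 784 ≥ 640; DTI 39.5% > 38%; reserves 4.4 ≥ 3 mo → does not qualify.
Program C: score 784 ≥ 600; DTI 39.5% > 38%; employment 42 ≥ 12 mo → does not qualify.

Program A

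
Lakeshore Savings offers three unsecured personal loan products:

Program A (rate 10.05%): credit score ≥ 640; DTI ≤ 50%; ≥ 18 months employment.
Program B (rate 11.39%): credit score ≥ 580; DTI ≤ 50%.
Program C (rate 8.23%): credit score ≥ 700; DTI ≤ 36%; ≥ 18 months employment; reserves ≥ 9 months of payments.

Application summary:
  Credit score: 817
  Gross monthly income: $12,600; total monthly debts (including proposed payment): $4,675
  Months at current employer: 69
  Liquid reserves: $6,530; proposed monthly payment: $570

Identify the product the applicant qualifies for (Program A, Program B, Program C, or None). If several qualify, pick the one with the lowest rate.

DTI = 4,675/12,600 = 37.1%.
Reserves = 6,530/570 = 11.5 months.
Program A: score 817 ≥ 640; DTI 37.1% ≤ 50%; employment 69 ≥ 18 mo → qualifies.
Program B: score 817 ≥ 580; DTI 37.1% ≤ 50% → qualifies.
Program C: score 817 ≥ 700; DTI 37.1% > 36%; employment 69 ≥ 18 mo; reserves 11.5 ≥ 9 mo → does not qualify.
Qualifying: Program A, Program B. Lowest rate is 10.05% → Program A.

Program A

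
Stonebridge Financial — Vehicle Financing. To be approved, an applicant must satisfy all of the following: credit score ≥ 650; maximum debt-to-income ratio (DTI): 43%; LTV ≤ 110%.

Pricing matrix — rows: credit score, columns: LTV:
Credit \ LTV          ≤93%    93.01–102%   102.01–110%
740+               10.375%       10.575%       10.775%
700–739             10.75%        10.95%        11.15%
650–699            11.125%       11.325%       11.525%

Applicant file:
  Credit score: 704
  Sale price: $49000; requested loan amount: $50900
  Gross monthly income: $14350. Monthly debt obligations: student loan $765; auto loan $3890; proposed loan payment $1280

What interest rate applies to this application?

Credit score 704 ≥ 650; Total monthly debts = (765 + 3,890 + 1,280) = 5,935. DTI: 5,935 ÷ 14,350 = 41.4%, within the 43% cap
LTV: 50,900 ÷ 49,000 = 103.9%, within 110% cap
Credit 704 → row 700–739; LTV 103.9% → column 102.01–110%. Grid cell → 11.15%.

11.15%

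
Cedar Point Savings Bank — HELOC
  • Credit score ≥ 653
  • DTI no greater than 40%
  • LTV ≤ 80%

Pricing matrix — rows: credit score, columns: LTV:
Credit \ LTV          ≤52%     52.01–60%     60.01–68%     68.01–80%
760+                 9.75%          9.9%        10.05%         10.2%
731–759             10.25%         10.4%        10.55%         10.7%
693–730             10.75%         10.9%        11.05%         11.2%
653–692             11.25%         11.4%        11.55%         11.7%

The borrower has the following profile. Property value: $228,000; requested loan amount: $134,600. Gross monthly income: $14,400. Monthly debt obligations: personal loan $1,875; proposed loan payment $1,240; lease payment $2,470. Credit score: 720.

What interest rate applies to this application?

10.9%

Credit score 720 ≥ 653; Total monthly debts = (1,875 + 1,240 + 2,470) = 5,585. Debt-to-income = 5,585/14,400 = 38.8% — meets 40% limit
LTV = 134,600/228,000 = 59% ≤ 80%
Score 720 is in the 693–730 band; LTV 59% is in the 52.01–60% band → 10.9%.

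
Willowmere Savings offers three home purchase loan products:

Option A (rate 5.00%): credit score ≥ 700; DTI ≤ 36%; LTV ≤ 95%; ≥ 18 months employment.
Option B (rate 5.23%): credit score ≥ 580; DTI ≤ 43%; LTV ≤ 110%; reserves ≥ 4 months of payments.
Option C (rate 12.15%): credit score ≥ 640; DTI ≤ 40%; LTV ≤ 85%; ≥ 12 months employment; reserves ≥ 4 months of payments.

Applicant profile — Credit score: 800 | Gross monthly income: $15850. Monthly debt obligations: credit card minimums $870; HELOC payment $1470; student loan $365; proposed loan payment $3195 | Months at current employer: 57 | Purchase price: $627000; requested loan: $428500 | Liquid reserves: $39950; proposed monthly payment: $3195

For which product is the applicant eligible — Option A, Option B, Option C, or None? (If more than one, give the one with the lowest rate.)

Total debts = (870 + 1,470 + 365 + 3,195) = 5,900; DTI = 5,900/15,850 = 37.2%.
LTV = 428,500/627,000 = 68.3%.
Reserves = 39,950/3,195 = 12.5 months.
Option A: score 800 ≥ 700; DTI 37.2% > 36%; LTV 68.3% ≤ 95%; employment 57 ≥ 18 mo → does not qualify.
Option B: score 800 ≥ 580; DTI 37.2% ≤ 43%; LTV 68.3% ≤ 110%; reserves 12.5 ≥ 4 mo → qualifies.
Option C: score 800 ≥ 640; DTI 37.2% ≤ 40%; LTV 68.3% ≤ 85%; employment 57 ≥ 12 mo; reserves 12.5 ≥ 4 mo → qualifies.
Qualifying: Option B, Option C. Lowest rate is 5.23% → Option B.

Option B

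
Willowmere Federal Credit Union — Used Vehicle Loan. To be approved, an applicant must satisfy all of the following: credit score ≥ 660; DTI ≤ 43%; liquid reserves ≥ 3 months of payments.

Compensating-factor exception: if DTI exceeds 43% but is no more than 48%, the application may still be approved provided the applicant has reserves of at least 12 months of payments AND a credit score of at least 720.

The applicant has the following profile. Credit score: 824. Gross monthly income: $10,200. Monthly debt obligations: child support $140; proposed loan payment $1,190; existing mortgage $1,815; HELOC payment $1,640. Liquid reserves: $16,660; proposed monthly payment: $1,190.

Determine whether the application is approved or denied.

Approved

Credit score 824 ≥ 660 (meets base)
Total debts = (140 + 1,190 + 1,815 + 1,640) = 4,785. DTI = 4,785/10,200 = 46.9% > 43% — standard DTI limit exceeded.
Liquid reserves cover 16,660/1,190 = 14.0 months — ≥ 3 required
46.9% falls in the override range (43%–48%), so the compensating-factor test applies.
Reserves 14.0 ≥ 12 months; credit score 824 ≥ 720.
Both compensating conditions met → exception applies.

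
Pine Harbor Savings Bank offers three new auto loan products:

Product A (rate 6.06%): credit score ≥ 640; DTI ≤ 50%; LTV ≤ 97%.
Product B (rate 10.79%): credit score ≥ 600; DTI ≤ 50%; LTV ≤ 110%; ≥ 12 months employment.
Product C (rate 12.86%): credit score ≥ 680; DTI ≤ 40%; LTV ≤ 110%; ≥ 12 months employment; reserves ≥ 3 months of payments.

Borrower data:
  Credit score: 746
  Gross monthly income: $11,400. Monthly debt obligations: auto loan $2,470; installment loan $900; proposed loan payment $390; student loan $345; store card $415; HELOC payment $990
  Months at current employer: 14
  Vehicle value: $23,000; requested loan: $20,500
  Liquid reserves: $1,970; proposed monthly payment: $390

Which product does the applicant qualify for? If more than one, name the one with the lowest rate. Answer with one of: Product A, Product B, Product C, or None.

Total debts = (2,470 + 900 + 390 + 345 + 415 + 990) = 5,510; DTI = 5,510/11,400 = 48.3%.
LTV = 20,500/23,000 = 89.1%.
Reserves = 1,970/390 = 5.1 months.
Product A: score 746 ≥ 640; DTI 48.3% ≤ 50%; LTV 89.1% ≤ 97% → qualifies.
Product B: score 746 ≥ 600; DTI 48.3% ≤ 50%; LTV 89.1% ≤ 110%; employment 14 ≥ 12 mo → qualifies.
Product C: score 746 ≥ 680; DTI 48.3% > 40%; LTV 89.1% ≤ 110%; employment 14 ≥ 12 mo; reserves 5.1 ≥ 3 mo → does not qualify.
Qualifying: Product A, Product B. Lowest rate is 6.06% → Product A.

Product A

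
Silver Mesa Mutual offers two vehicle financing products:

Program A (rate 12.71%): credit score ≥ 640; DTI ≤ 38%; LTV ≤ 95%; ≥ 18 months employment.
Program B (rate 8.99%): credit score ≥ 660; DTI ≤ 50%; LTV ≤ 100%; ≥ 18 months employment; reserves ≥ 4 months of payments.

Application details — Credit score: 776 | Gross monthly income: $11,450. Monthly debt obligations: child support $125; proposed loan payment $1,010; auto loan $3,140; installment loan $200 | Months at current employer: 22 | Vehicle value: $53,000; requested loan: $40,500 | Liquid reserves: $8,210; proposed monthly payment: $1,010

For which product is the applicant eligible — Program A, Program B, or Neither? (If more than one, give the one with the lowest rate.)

Total debts = (125 + 1,010 + 3,140 + 200) = 4,475; DTI = 4,475/11,450 = 39.1%.
LTV = 40,500/53,000 = 76.4%.
Reserves = 8,210/1,010 = 8.1 months.
Program A: score 776 ≥ 640; DTI 39.1% > 38%; LTV 76.4% ≤ 95%; employment 22 ≥ 18 mo → does not qualify.
Program B: score 776 ≥ 660; DTI 39.1% ≤ 50%; LTV 76.4% ≤ 100%; employment 22 ≥ 18 mo; reserves 8.1 ≥ 4 mo → qualifies.

Program B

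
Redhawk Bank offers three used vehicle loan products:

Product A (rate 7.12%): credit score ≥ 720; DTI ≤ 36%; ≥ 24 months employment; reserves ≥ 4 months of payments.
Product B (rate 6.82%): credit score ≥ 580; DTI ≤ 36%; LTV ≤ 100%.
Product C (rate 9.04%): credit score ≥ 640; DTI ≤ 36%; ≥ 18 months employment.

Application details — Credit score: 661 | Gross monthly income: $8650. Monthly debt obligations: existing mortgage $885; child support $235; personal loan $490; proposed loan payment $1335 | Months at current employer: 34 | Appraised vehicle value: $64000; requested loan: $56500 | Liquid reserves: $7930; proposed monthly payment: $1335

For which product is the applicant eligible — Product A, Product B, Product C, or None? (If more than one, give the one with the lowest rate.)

Total debts = (885 + 235 + 490 + 1,335) = 2,945; DTI = 2,945/8,650 = 34%.
LTV = 56,500/64,000 = 88.3%.
Reserves = 7,930/1,335 = 5.9 months.
Product A: score 661 < 720; DTI 34% ≤ 36%; employment 34 ≥ 24 mo; reserves 5.9 ≥ 4 mo → does not qualify.
Product B: score 661 ≥ 580; DTI 34% ≤ 36%; LTV 88.3% ≤ 100% → qualifies.
Product C: score 661 ≥ 640; DTI 34% ≤ 36%; employment 34 ≥ 18 mo → qualifies.
Qualifying: Product B, Product C. Lowest rate is 6.82% → Product B.

Product B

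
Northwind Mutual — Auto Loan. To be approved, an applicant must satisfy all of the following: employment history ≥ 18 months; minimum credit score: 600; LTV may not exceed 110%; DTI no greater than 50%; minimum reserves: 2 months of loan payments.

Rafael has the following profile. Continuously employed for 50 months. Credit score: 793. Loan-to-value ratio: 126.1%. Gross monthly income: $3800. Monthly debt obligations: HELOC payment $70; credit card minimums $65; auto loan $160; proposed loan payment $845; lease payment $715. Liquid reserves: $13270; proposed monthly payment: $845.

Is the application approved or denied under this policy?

Employment 50 ≥ 18 months
Credit score 793 ≥ 600 (meets)
LTV 126.1% — over 110%
Total monthly debts = (70 + 65 + 160 + 845 + 715) = 1,855. Debt-to-income = 1,855/3,800 = 48.8% — meets 50% limit
Liquid reserves cover 13,270/845 = 15.7 months — ≥ 2 required
Fails on LTV.

Denied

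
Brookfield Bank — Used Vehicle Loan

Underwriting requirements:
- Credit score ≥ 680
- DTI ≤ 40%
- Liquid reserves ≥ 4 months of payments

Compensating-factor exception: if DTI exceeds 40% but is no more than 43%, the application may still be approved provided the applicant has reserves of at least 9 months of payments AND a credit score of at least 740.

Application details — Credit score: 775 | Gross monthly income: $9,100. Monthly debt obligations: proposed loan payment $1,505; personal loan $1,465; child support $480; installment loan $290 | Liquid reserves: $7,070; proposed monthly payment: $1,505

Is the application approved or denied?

Denied

Credit score 775 ≥ 680 (meets base)
Total debts = (1,505 + 1,465 + 480 + 290) = 3,740. DTI = 3,740/9,100 = 41.1% > 40% — standard DTI limit exceeded.
Reserves = 7,070/1,505 = 4.7 months ≥ 4
DTI 41.1% is within the 40%–43% exception band; checking compensating factors.
Reserves 4.7 < 9 months; credit score 775 ≥ 740.
Override conditions not both satisfied; exception does not apply.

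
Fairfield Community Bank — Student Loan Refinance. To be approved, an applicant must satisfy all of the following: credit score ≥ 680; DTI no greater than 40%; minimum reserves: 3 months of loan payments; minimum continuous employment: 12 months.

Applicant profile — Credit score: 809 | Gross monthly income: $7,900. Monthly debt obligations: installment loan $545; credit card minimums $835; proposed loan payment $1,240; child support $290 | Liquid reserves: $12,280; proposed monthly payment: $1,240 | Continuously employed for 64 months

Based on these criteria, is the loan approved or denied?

Credit score 809 ≥ 680 (meets)
Total monthly debts = (545 + 835 + 1,240 + 290) = 2,910. DTI = 2,910/7,900 = 36.8% ≤ 40%
Liquid reserves cover 12,280/1,240 = 9.9 months — ≥ 3 required
Employment 64 ≥ 12 months
All criteria satisfied.

Approved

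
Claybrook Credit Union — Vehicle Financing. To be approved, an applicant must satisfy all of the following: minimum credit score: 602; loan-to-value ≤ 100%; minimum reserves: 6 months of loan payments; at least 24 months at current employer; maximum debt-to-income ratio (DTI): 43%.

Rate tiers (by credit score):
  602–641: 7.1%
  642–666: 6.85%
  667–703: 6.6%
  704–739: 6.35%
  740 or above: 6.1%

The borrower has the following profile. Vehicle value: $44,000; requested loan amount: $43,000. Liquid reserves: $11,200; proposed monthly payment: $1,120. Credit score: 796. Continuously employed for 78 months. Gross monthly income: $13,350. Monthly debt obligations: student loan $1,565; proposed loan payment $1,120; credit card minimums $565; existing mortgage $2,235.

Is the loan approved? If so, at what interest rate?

Approved at 6.1%

Credit score 796 ≥ 602 (meets minimum)
Employment 78 ≥ 24 months
Total monthly debts = (1,565 + 1,120 + 565 + 2,235) = 5,485. DTI: 5,485 ÷ 13,350 = 41.1%, within the 43% cap
Liquid reserves cover 11,200/1,120 = 10.0 months — ≥ 6 required
Loan-to-value = 43,000/44,000 = 97.7% — pass (100% max)
All requirements met. Score 796 falls in the 740 or above tier → 6.1%.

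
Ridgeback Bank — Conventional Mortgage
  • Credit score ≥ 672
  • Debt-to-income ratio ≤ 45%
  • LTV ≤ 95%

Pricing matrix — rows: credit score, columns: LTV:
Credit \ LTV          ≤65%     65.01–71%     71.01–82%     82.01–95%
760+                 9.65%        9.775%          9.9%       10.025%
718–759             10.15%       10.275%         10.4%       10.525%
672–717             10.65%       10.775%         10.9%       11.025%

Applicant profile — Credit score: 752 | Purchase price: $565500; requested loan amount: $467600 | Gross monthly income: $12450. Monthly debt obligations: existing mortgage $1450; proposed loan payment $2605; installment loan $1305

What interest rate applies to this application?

10.525%

Credit score 752 ≥ 672; Total monthly debts = (1,450 + 2,605 + 1,305) = 5,360. DTI: 5,360 ÷ 12,450 = 43.1%, within the 45% cap
LTV = 467,600/565,500 = 82.7% ≤ 95%
Row: 752 falls in 718–759. Column: 82.7% falls in 82.01–95%. Rate = 10.525%.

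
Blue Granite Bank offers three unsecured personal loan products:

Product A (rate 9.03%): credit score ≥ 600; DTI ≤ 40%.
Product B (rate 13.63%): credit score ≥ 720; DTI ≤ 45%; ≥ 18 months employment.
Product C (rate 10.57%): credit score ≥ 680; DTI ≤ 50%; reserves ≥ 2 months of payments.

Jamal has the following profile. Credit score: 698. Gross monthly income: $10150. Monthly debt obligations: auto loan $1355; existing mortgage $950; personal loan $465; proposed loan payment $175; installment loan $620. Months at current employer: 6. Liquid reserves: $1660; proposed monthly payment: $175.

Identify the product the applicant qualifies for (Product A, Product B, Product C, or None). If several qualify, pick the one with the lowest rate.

Product A

Total debts = (1,355 + 950 + 465 + 175 + 620) = 3,565; DTI = 3,565/10,150 = 35.1%.
Reserves = 1,660/175 = 9.5 months.
Product A: score 698 ≥ 600; DTI 35.1% ≤ 40% → qualifies.
Product B: score 698 < 720; DTI 35.1% ≤ 45%; employment 6 < 18 mo → does not qualify.
Product C: score 698 ≥ 680; DTI 35.1% ≤ 50%; reserves 9.5 ≥ 2 mo → qualifies.
Qualifying: Product A, Product C. Lowest rate is 9.03% → Product A.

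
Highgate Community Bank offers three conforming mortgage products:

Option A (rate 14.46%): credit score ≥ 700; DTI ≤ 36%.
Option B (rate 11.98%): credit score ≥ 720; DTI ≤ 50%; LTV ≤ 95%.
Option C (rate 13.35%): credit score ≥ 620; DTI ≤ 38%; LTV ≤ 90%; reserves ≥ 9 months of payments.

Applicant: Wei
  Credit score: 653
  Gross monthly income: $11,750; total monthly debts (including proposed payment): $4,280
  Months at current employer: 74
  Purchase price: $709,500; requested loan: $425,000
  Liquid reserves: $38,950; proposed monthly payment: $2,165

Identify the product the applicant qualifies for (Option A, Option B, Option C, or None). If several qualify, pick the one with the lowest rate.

Option C

DTI = 4,280/11,750 = 36.4%.
LTV = 425,000/709,500 = 59.9%.
Reserves = 38,950/2,165 = 18.0 months.
Option A: score 653 < 700; DTI 36.4% > 36% → does not qualify.
Option B: score 653 < 720; DTI 36.4% ≤ 50%; LTV 59.9% ≤ 95% → does not qualify.
Option C: score 653 ≥ 620; DTI 36.4% ≤ 38%; LTV 59.9% ≤ 90%; reserves 18.0 ≥ 9 mo → qualifies.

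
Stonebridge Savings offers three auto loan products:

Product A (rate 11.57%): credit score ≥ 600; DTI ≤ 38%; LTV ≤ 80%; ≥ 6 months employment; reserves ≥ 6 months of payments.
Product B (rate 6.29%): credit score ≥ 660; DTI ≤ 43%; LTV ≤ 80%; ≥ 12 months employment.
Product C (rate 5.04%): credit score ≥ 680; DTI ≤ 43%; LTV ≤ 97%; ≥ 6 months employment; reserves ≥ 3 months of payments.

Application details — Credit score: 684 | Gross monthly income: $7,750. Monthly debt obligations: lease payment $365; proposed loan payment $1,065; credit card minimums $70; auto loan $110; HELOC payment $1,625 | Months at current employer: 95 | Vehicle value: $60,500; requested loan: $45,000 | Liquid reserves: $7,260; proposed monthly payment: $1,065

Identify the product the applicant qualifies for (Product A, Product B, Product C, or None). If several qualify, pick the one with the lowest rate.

Product C

Total debts = (365 + 1,065 + 70 + 110 + 1,625) = 3,235; DTI = 3,235/7,750 = 41.7%.
LTV = 45,000/60,500 = 74.4%.
Reserves = 7,260/1,065 = 6.8 months.
Product A: score 684 ≥ 600; DTI 41.7% > 38%; LTV 74.4% ≤ 80%; employment 95 ≥ 6 mo; reserves 6.8 ≥ 6 mo → does not qualify.
Product B: score 684 ≥ 660; DTI 41.7% ≤ 43%; LTV 74.4% ≤ 80%; employment 95 ≥ 12 mo → qualifies.
Product C: score 684 ≥ 680; DTI 41.7% ≤ 43%; LTV 74.4% ≤ 97%; employment 95 ≥ 6 mo; reserves 6.8 ≥ 3 mo → qualifies.
Qualifying: Product B, Product C. Lowest rate is 5.04% → Product C.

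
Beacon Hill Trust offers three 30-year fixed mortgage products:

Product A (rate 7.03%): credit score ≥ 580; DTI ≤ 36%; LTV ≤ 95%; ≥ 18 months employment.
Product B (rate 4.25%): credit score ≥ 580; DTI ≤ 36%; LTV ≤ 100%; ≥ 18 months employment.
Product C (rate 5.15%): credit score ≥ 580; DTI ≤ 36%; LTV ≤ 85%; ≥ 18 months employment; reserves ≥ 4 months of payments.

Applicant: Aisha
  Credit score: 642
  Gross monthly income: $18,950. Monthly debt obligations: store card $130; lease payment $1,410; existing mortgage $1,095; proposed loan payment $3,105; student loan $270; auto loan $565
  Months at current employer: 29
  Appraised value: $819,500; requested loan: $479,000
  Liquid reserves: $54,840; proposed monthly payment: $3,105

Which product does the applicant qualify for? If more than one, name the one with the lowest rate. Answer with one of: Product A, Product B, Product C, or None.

Product B

Total debts = (130 + 1,410 + 1,095 + 3,105 + 270 + 565) = 6,575; DTI = 6,575/18,950 = 34.7%.
LTV = 479,000/819,500 = 58.5%.
Reserves = 54,840/3,105 = 17.7 months.
Product A: score 642 ≥ 580; DTI 34.7% ≤ 36%; LTV 58.5% ≤ 95%; employment 29 ≥ 18 mo → qualifies.
Product B: score 642 ≥ 580; DTI 34.7% ≤ 36%; LTV 58.5% ≤ 100%; employment 29 ≥ 18 mo → qualifies.
Product C: score 642 ≥ 580; DTI 34.7% ≤ 36%; LTV 58.5% ≤ 85%; employment 29 ≥ 18 mo; reserves 17.7 ≥ 4 mo → qualifies.
Qualifying: Product A, Product B, Product C. Lowest rate is 4.25% → Product B.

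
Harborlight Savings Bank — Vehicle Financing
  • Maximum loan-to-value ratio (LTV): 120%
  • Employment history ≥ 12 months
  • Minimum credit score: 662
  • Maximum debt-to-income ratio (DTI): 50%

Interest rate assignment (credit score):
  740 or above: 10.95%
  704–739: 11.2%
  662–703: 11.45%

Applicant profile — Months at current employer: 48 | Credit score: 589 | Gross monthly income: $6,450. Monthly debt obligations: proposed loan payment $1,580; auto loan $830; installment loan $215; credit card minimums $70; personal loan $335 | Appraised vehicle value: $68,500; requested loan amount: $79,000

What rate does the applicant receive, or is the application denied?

Credit score 589 < 662 (below minimum)
LTV: 79,000 ÷ 68,500 = 115.3%, within 120% cap
Employment 48 ≥ 12 months
Total monthly debts = (1,580 + 830 + 215 + 70 + 335) = 3,030. DTI = 3,030/6,450 = 47% ≤ 50%
Not all requirements met → denied.

Denied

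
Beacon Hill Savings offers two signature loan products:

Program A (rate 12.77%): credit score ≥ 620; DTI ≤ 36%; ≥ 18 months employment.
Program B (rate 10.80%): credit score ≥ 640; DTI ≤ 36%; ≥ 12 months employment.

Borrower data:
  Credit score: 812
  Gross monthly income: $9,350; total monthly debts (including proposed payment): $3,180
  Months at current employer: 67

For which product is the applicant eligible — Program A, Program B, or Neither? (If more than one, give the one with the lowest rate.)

Program B

DTI = 3,180/9,350 = 34%.
Program A: score 812 ≥ 620; DTI 34% ≤ 36%; employment 67 ≥ 18 mo → qualifies.
Program B: score 812 ≥ 640; DTI 34% ≤ 36%; employment 67 ≥ 12 mo → qualifies.
Qualifying: Program A, Program B. Lowest rate is 10.80% → Program B.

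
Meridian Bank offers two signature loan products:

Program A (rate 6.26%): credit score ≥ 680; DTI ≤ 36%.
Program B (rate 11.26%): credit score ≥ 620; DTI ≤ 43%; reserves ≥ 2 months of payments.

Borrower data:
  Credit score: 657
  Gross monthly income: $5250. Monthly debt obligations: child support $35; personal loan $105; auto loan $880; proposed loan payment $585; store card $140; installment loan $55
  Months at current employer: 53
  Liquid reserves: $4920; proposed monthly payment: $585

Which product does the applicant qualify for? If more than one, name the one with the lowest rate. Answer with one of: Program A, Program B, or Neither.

Program B

Total debts = (35 + 105 + 880 + 585 + 140 + 55) = 1,800; DTI = 1,800/5,250 = 34.3%.
Reserves = 4,920/585 = 8.4 months.
Program A: score 657 < 680; DTI 34.3% ≤ 36% → does not qualify.
Program B: score 657 ≥ 620; DTI 34.3% ≤ 43%; reserves 8.4 ≥ 2 mo → qualifies.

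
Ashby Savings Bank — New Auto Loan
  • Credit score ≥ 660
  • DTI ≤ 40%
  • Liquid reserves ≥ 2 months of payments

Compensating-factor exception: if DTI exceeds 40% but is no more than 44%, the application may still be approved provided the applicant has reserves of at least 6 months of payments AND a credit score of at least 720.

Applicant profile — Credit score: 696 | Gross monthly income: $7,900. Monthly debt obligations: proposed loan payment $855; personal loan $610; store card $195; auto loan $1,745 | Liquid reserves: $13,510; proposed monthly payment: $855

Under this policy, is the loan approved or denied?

Denied

Credit score 696 ≥ 660 (meets base)
Total debts = (855 + 610 + 195 + 1,745) = 3,405. DTI = 3,405/7,900 = 43.1% > 40% — standard DTI limit exceeded.
Reserves = 13,510/855 = 15.8 months ≥ 2
43.1% falls in the override range (40%–44%), so the compensating-factor test applies.
Override check — reserves: 15.8 mo (ok); score: 696 (below 720).
Override conditions not both satisfied; exception does not apply.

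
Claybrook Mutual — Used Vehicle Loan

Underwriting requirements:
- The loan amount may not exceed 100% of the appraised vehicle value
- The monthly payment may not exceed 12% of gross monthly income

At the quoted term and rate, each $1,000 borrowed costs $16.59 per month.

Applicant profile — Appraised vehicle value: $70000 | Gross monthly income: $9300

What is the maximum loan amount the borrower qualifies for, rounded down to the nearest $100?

$67,200

Payment cap: 12% × $9,300 = $1,116/month.
At $16.59 per $1,000, that supports 1,116/16.59 × 1,000 ≈ $67,269 → $67,200.
LTV cap: 100% × $70,000 = $70,000 → $70,000.
Binding constraint: payment-to-income.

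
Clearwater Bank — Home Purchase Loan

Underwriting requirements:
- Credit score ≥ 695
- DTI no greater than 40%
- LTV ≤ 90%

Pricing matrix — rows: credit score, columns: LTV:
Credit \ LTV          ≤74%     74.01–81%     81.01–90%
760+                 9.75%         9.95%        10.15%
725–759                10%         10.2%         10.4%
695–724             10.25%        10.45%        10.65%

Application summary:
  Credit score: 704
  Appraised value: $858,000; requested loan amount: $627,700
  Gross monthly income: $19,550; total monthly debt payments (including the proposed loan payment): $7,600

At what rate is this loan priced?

Credit score 704 ≥ 695; DTI: 7,600 ÷ 19,550 = 38.9%, within the 40% cap
LTV = 627,700/858,000 = 73.2% ≤ 90%
Row: 704 falls in 695–724. Column: 73.2% falls in ≤74%. Rate = 10.25%.

10.25%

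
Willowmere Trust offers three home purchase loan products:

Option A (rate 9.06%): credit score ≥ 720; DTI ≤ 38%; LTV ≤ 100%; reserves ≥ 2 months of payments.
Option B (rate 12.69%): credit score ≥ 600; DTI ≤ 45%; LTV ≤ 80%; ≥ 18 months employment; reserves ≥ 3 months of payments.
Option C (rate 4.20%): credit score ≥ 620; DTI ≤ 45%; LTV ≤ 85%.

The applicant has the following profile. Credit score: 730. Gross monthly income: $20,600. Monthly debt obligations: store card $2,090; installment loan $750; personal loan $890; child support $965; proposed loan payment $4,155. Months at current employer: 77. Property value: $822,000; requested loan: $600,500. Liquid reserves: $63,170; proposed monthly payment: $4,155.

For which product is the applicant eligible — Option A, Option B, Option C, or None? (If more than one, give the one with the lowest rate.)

Option C

Total debts = (2,090 + 750 + 890 + 965 + 4,155) = 8,850; DTI = 8,850/20,600 = 43%.
LTV = 600,500/822,000 = 73.1%.
Reserves = 63,170/4,155 = 15.2 months.
Option A: score 730 ≥ 720; DTI 43% > 38%; LTV 73.1% ≤ 100%; reserves 15.2 ≥ 2 mo → does not qualify.
Option B: score 730 ≥ 600; DTI 43% ≤ 45%; LTV 73.1% ≤ 80%; employment 77 ≥ 18 mo; reserves 15.2 ≥ 3 mo → qualifies.
Option C: score 730 ≥ 620; DTI 43% ≤ 45%; LTV 73.1% ≤ 85% → qualifies.
Qualifying: Option B, Option C. Lowest rate is 4.20% → Option C.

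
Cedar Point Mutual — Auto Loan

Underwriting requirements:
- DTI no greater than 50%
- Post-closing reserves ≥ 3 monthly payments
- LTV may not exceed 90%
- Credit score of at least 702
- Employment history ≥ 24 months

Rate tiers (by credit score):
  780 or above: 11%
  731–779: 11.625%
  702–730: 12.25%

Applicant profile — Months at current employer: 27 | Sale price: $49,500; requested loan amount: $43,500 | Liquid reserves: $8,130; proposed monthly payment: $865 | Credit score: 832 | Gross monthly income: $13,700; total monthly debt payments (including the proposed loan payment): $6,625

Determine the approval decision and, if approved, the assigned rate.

Credit score 832 ≥ 702 (meets minimum)
Employment 27 ≥ 24 months
DTI: 6,625 ÷ 13,700 = 48.4%, within the 50% cap
LTV: 43,500 ÷ 49,500 = 87.9%, within 90% cap
Liquid reserves cover 8,130/865 = 9.4 months — ≥ 3 required
All requirements met. Score 832 falls in the 780 or above tier → 11%.

Approved at 11%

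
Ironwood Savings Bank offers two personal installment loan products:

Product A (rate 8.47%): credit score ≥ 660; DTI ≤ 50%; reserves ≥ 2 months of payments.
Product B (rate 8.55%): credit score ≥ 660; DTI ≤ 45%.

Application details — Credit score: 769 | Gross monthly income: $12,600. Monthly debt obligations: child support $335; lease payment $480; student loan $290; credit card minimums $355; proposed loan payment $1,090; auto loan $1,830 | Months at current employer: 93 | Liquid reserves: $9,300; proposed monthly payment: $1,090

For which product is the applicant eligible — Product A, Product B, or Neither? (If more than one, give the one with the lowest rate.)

Product A

Total debts = (335 + 480 + 290 + 355 + 1,090 + 1,830) = 4,380; DTI = 4,380/12,600 = 34.8%.
Reserves = 9,300/1,090 = 8.5 months.
Product A: score 769 ≥ 660; DTI 34.8% ≤ 50%; reserves 8.5 ≥ 2 mo → qualifies.
Product B: score 769 ≥ 660; DTI 34.8% ≤ 45% → qualifies.
Qualifying: Product A, Product B. Lowest rate is 8.47% → Product A.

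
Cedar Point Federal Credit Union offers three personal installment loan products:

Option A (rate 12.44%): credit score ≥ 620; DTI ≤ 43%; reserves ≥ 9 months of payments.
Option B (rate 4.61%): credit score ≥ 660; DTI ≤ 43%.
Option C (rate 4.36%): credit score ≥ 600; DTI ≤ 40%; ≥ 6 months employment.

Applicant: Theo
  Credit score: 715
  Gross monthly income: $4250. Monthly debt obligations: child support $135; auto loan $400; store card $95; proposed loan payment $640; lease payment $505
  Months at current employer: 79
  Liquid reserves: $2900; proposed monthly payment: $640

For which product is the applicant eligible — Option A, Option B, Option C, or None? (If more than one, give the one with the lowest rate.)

Option B

Total debts = (135 + 400 + 95 + 640 + 505) = 1,775; DTI = 1,775/4,250 = 41.8%.
Reserves = 2,900/640 = 4.5 months.
Option A: score 715 ≥ 620; DTI 41.8% ≤ 43%; reserves 4.5 < 9 mo → does not qualify.
Option B: score 715 ≥ 660; DTI 41.8% ≤ 43% → qualifies.
Option C: score 715 ≥ 600; DTI 41.8% > 40%; employment 79 ≥ 6 mo → does not qualify.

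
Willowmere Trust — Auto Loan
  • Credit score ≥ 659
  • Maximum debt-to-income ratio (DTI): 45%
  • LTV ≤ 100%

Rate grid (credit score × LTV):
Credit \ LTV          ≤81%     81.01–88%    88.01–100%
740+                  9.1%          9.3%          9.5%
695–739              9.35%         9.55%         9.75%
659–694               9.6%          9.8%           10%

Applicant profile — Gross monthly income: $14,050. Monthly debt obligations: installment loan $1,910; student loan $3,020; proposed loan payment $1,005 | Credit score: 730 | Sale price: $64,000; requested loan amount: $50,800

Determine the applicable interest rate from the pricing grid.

Credit score 730 ≥ 659; Total monthly debts = (1,910 + 3,020 + 1,005) = 5,935. DTI = 5,935/14,050 = 42.2% ≤ 45%
LTV = 50,800/64,000 = 79.4% ≤ 100%
Row: 730 falls in 695–739. Column: 79.4% falls in ≤81%. Rate = 9.35%.

9.35%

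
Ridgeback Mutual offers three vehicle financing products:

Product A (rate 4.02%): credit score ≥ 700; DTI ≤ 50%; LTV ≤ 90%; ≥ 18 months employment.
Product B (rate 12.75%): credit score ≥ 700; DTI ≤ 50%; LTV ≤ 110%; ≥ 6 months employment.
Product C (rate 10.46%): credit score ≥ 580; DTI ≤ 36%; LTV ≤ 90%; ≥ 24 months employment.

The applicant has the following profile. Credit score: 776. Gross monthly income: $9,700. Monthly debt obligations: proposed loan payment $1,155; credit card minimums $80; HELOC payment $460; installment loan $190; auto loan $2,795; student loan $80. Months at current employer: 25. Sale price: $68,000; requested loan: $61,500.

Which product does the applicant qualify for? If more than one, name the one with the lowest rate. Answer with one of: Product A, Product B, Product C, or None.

Product B

Total debts = (1,155 + 80 + 460 + 190 + 2,795 + 80) = 4,760; DTI = 4,760/9,700 = 49.1%.
LTV = 61,500/68,000 = 90.4%.
Product A: score 776 ≥ 700; DTI 49.1% ≤ 50%; LTV 90.4% > 90%; employment 25 ≥ 18 mo → does not qualify.
Product B: score 776 ≥ 700; DTI 49.1% ≤ 50%; LTV 90.4% ≤ 110%; employment 25 ≥ 6 mo → qualifies.
Product C: score 776 ≥ 580; DTI 49.1% > 36%; LTV 90.4% > 90%; employment 25 ≥ 24 mo → does not qualify.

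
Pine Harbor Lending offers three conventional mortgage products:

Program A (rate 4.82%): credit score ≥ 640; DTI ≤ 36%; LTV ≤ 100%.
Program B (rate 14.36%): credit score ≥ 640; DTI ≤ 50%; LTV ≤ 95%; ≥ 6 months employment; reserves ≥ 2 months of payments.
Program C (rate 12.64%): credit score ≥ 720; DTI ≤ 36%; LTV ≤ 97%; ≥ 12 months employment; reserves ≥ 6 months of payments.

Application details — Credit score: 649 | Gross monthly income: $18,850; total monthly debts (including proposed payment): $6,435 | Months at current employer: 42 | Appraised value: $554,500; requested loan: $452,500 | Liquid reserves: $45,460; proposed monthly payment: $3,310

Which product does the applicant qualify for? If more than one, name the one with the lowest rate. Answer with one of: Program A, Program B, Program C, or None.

DTI = 6,435/18,850 = 34.1%.
LTV = 452,500/554,500 = 81.6%.
Reserves = 45,460/3,310 = 13.7 months.
Program A: score 649 ≥ 640; DTI 34.1% ≤ 36%; LTV 81.6% ≤ 100% → qualifies.
Program B: score 649 ≥ 640; DTI 34.1% ≤ 50%; LTV 81.6% ≤ 95%; employment 42 ≥ 6 mo; reserves 13.7 ≥ 2 mo → qualifies.
Program C: score 649 < 720; DTI 34.1% ≤ 36%; LTV 81.6% ≤ 97%; employment 42 ≥ 12 mo; reserves 13.7 ≥ 6 mo → does not qualify.
Qualifying: Program A, Program B. Lowest rate is 4.82% → Program A.

Program A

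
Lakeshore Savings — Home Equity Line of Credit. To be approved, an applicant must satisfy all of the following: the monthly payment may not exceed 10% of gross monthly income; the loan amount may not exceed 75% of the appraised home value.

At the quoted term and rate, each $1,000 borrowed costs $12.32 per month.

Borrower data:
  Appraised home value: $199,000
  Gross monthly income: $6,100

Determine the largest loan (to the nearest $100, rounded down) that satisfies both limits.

$49,500

Payment cap: 10% × $6,100 = $610/month.
At $12.32 per $1,000, that supports 610/12.32 × 1,000 ≈ $49,512 → $49,500.
LTV cap: 75% × $199,000 = $149,250 → $149,200.
Binding constraint: payment-to-income.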